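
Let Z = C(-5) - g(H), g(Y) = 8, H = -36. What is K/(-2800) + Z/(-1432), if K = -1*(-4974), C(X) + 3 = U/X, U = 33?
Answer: -442093/250600 ≈ -1.7641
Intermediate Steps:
C(X) = -3 + 33/X
K = 4974
Z = -88/5 (Z = (-3 + 33/(-5)) - 1*8 = (-3 + 33*(-⅕)) - 8 = (-3 - 33/5) - 8 = -48/5 - 8 = -88/5 ≈ -17.600)
K/(-2800) + Z/(-1432) = 4974/(-2800) - 88/5/(-1432) = 4974*(-1/2800) - 88/5*(-1/1432) = -2487/1400 + 11/895 = -442093/250600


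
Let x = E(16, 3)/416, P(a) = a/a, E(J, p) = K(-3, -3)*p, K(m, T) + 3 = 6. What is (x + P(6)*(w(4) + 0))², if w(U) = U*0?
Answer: 81/173056 ≈ 0.00046806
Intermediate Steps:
K(m, T) = 3 (K(m, T) = -3 + 6 = 3)
E(J, p) = 3*p
w(U) = 0
P(a) = 1
x = 9/416 (x = (3*3)/416 = 9*(1/416) = 9/416 ≈ 0.021635)
(x + P(6)*(w(4) + 0))² = (9/416 + 1*(0 + 0))² = (9/416 + 1*0)² = (9/416 + 0)² = (9/416)² = 81/173056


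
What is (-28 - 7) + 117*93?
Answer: 10846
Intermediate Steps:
(-28 - 7) + 117*93 = -35 + 10881 = 10846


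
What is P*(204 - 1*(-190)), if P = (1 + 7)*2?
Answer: 6304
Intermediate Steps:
P = 16 (P = 8*2 = 16)
P*(204 - 1*(-190)) = 16*(204 - 1*(-190)) = 16*(204 + 190) = 16*394 = 6304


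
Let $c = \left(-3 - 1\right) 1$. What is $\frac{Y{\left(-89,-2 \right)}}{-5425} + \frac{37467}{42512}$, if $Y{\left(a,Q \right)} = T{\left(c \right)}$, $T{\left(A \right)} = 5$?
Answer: $\frac{40609183}{46125520} \approx 0.88041$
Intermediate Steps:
$c = -4$ ($c = \left(-4\right) 1 = -4$)
$Y{\left(a,Q \right)} = 5$
$\frac{Y{\left(-89,-2 \right)}}{-5425} + \frac{37467}{42512} = \frac{5}{-5425} + \frac{37467}{42512} = 5 \left(- \frac{1}{5425}\right) + 37467 \cdot \frac{1}{42512} = - \frac{1}{1085} + \frac{37467}{42512} = \frac{40609183}{46125520}$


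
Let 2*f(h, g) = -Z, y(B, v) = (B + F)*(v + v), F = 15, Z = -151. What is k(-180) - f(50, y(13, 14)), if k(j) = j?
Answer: -511/2 ≈ -255.50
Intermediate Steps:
y(B, v) = 2*v*(15 + B) (y(B, v) = (B + 15)*(v + v) = (15 + B)*(2*v) = 2*v*(15 + B))
f(h, g) = 151/2 (f(h, g) = (-1*(-151))/2 = (½)*151 = 151/2)
k(-180) - f(50, y(13, 14)) = -180 - 1*151/2 = -180 - 151/2 = -511/2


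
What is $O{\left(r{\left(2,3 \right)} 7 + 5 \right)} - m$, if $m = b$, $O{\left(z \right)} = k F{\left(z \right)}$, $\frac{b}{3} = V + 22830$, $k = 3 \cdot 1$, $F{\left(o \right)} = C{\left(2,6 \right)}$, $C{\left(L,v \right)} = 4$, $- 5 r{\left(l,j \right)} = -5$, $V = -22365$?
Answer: $-1383$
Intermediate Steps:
$r{\left(l,j \right)} = 1$ ($r{\left(l,j \right)} = \left(- \frac{1}{5}\right) \left(-5\right) = 1$)
$F{\left(o \right)} = 4$
$k = 3$
$b = 1395$ ($b = 3 \left(-22365 + 22830\right) = 3 \cdot 465 = 1395$)
$O{\left(z \right)} = 12$ ($O{\left(z \right)} = 3 \cdot 4 = 12$)
$m = 1395$
$O{\left(r{\left(2,3 \right)} 7 + 5 \right)} - m = 12 - 1395 = -1383$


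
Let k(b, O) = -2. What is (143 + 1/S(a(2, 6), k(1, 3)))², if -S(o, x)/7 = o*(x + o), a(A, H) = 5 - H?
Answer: 9012004/441 ≈ 20435.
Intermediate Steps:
S(o, x) = -7*o*(o + x) (S(o, x) = -7*o*(x + o) = -7*o*(o + x))
(143 + 1/S(a(2, 6), k(1, 3)))² = (143 + 1/(-7*(5 - 1*6)*((5 - 1*6) - 2)))² = (143 + 1/(-7*(5 - 6)*((5 - 6) - 2)))² = (143 + 1/(-7*(-1)*(-1 - 2)))² = (143 + 1/(-7*(-1)*(-3)))² = (143 + 1/(-21))² = (143 - 1/21)² = (3002/21)² = 9012004/441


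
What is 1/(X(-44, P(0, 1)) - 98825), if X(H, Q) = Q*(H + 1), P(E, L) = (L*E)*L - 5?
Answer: -1/98610 ≈ -1.0141e-5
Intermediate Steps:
P(E, L) = -5 + E*L² (P(E, L) = (E*L)*L - 5 = E*L² - 5 = -5 + E*L²)
X(H, Q) = Q*(1 + H)
1/(X(-44, P(0, 1)) - 98825) = 1/((-5 + 0*1²)*(1 - 44) - 98825) = 1/((-5 + 0*1)*(-43) - 98825) = 1/((-5 + 0)*(-43) - 98825) = 1/(-5*(-43) - 98825) = 1/(215 - 98825) = 1/(-98610) = -1/98610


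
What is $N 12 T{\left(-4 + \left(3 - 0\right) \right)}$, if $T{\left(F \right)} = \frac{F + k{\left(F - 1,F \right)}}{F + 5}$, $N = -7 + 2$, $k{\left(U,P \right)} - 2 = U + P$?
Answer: $30$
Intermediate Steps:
$k{\left(U,P \right)} = 2 + P + U$ ($k{\left(U,P \right)} = 2 + \left(U + P\right) = 2 + \left(P + U\right) = 2 + P + U$)
$N = -5$
$T{\left(F \right)} = \frac{1 + 3 F}{5 + F}$ ($T{\left(F \right)} = \frac{F + \left(2 + F + \left(F - 1\right)\right)}{F + 5} = \frac{F + \left(2 + F + \left(-1 + F\right)\right)}{5 + F} = \frac{F + \left(1 + 2 F\right)}{5 + F} = \frac{1 + 3 F}{5 + F}$)
$N 12 T{\left(-4 + \left(3 - 0\right) \right)} = \left(-5\right) 12 \frac{1 + 3 \left(-4 + \left(3 - 0\right)\right)}{5 + \left(-4 + \left(3 - 0\right)\right)} = - 60 \frac{1 + 3 \left(-4 + \left(3 + 0\right)\right)}{5 + \left(-4 + \left(3 + 0\right)\right)} = - 60 \frac{1 + 3 \left(-4 + 3\right)}{5 + \left(-4 + 3\right)} = - 60 \frac{1 + 3 \left(-1\right)}{5 - 1} = - 60 \frac{1 - 3}{4} = - 60 \cdot \frac{1}{4} \left(-2\right) = \left(-60\right) \left(- \frac{1}{2}\right) = 30$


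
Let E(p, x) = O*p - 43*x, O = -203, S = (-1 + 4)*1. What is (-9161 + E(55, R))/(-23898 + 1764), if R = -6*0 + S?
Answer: 20455/22134 ≈ 0.92414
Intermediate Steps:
S = 3 (S = 3*1 = 3)
R = 3 (R = -6*0 + 3 = 0 + 3 = 3)
E(p, x) = -203*p - 43*x
(-9161 + E(55, R))/(-23898 + 1764) = (-9161 + (-203*55 - 43*3))/(-23898 + 1764) = (-9161 + (-11165 - 129))/(-22134) = (-9161 - 11294)*(-1/22134) = -20455*(-1/22134) = 20455/22134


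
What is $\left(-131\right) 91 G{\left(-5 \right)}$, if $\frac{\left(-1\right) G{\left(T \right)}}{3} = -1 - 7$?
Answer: $-286104$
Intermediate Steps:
$G{\left(T \right)} = 24$ ($G{\left(T \right)} = - 3 \left(-1 - 7\right) = \left(-3\right) \left(-8\right) = 24$)
$\left(-131\right) 91 G{\left(-5 \right)} = \left(-131\right) 91 \cdot 24 = \left(-11921\right) 24 = -286104$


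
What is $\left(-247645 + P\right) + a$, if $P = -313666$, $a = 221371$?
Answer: $-339940$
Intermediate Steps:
$\left(-247645 + P\right) + a = \left(-247645 - 313666\right) + 221371 = -561311 + 221371 = -339940$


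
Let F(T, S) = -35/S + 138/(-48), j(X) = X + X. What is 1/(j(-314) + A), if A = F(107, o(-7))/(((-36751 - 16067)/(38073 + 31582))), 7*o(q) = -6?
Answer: -1267632/859528601 ≈ -0.0014748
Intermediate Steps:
o(q) = -6/7 (o(q) = (⅐)*(-6) = -6/7)
j(X) = 2*X
F(T, S) = -23/8 - 35/S (F(T, S) = -35/S + 138*(-1/48) = -35/S - 23/8 = -23/8 - 35/S)
A = -63455705/1267632 (A = (-23/8 - 35/(-6/7))/(((-36751 - 16067)/(38073 + 31582))) = (-23/8 - 35*(-7/6))/((-52818/69655)) = (-23/8 + 245/6)/((-52818*1/69655)) = 911/(24*(-52818/69655)) = (911/24)*(-69655/52818) = -63455705/1267632 ≈ -50.058)
1/(j(-314) + A) = 1/(2*(-314) - 63455705/1267632) = 1/(-628 - 63455705/1267632) = 1/(-859528601/1267632) = -1267632/859528601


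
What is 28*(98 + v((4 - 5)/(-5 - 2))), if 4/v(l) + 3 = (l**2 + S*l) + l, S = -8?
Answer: 529592/195 ≈ 2715.9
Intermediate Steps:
v(l) = 4/(-3 + l**2 - 7*l) (v(l) = 4/(-3 + ((l**2 - 8*l) + l)) = 4/(-3 + (l**2 - 7*l)) = 4/(-3 + l**2 - 7*l))
28*(98 + v((4 - 5)/(-5 - 2))) = 28*(98 + 4/(-3 + ((4 - 5)/(-5 - 2))**2 - 7*(4 - 5)/(-5 - 2))) = 28*(98 + 4/(-3 + (-1/(-7))**2 - (-7)/(-7))) = 28*(98 + 4/(-3 + (-1*(-1/7))**2 - (-7)*(-1)/7)) = 28*(98 + 4/(-3 + (1/7)**2 - 7*1/7)) = 28*(98 + 4/(-3 + 1/49 - 1)) = 28*(98 + 4/(-195/49)) = 28*(98 + 4*(-49/195)) = 28*(98 - 196/195) = 28*(18914/195) = 529592/195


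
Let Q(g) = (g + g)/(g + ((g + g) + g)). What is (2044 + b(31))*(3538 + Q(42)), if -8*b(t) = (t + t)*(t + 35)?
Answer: 21691005/4 ≈ 5.4228e+6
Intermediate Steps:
b(t) = -t*(35 + t)/4 (b(t) = -(t + t)*(t + 35)/8 = -2*t*(35 + t)/8 = -t*(35 + t)/4)
Q(g) = ½ (Q(g) = (2*g)/(g + (2*g + g)) = (2*g)/(g + 3*g) = (2*g)/((4*g)) = (2*g)*(1/(4*g)) = ½)
(2044 + b(31))*(3538 + Q(42)) = (2044 - ¼*31*(35 + 31))*(3538 + ½) = (2044 - ¼*31*66)*(7077/2) = (2044 - 1023/2)*(7077/2) = (3065/2)*(7077/2) = 21691005/4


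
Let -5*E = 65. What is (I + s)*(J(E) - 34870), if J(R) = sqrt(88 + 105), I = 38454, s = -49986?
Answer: 402120840 - 11532*sqrt(193) ≈ 4.0196e+8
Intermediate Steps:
E = -13 (E = -1/5*65 = -13)
J(R) = sqrt(193)
(I + s)*(J(E) - 34870) = (38454 - 49986)*(sqrt(193) - 34870) = -11532*(-34870 + sqrt(193)) = 402120840 - 11532*sqrt(193)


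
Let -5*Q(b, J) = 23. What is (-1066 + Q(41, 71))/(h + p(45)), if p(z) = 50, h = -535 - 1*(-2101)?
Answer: -53/80 ≈ -0.66250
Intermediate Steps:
h = 1566 (h = -535 + 2101 = 1566)
Q(b, J) = -23/5 (Q(b, J) = -⅕*23 = -23/5)
(-1066 + Q(41, 71))/(h + p(45)) = (-1066 - 23/5)/(1566 + 50) = -5353/5/1616 = -5353/5*1/1616 = -53/80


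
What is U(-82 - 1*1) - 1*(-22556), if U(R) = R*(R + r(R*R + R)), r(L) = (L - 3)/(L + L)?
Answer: 4822177/164 ≈ 29404.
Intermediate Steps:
r(L) = (-3 + L)/(2*L) (r(L) = (-3 + L)/((2*L)) = (-3 + L)*(1/(2*L)) = (-3 + L)/(2*L))
U(R) = R*(R + (-3 + R + R²)/(2*(R + R²))) (U(R) = R*(R + (-3 + (R*R + R))/(2*(R*R + R))) = R*(R + (-3 + (R² + R))/(2*(R² + R))) = R*(R + (-3 + (R + R²))/(2*(R + R²))) = R*(R + (-3 + R + R²)/(2*(R + R²))))
U(-82 - 1*1) - 1*(-22556) = (-3 + (-82 - 1*1) + 2*(-82 - 1*1)³ + 3*(-82 - 1*1)²)/(2*(1 + (-82 - 1*1))) - 1*(-22556) = (-3 + (-82 - 1) + 2*(-82 - 1)³ + 3*(-82 - 1)²)/(2*(1 + (-82 - 1))) + 22556 = (-3 - 83 + 2*(-83)³ + 3*(-83)²)/(2*(1 - 83)) + 22556 = (½)*(-3 - 83 + 2*(-571787) + 3*6889)/(-82) + 22556 = (½)*(-1/82)*(-3 - 83 - 1143574 + 20667) + 22556 = (½)*(-1/82)*(-1122993) + 22556 = 1122993/164 + 22556 = 4822177/164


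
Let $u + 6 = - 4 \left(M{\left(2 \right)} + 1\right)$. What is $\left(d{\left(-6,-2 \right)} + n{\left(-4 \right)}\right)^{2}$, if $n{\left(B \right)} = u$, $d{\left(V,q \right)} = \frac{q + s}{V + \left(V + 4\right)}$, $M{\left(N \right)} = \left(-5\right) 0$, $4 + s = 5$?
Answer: $\frac{6241}{64} \approx 97.516$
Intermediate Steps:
$s = 1$ ($s = -4 + 5 = 1$)
$M{\left(N \right)} = 0$
$d{\left(V,q \right)} = \frac{1 + q}{4 + 2 V}$ ($d{\left(V,q \right)} = \frac{q + 1}{V + \left(V + 4\right)} = \frac{1 + q}{V + \left(4 + V\right)} = \frac{1 + q}{4 + 2 V}$)
$u = -10$ ($u = -6 - 4 \left(0 + 1\right) = -6 - 4 = -10$)
$n{\left(B \right)} = -10$
$\left(d{\left(-6,-2 \right)} + n{\left(-4 \right)}\right)^{2} = \left(\frac{1 - 2}{2 \left(2 - 6\right)} - 10\right)^{2} = \left(\frac{1}{2} \frac{1}{-4} \left(-1\right) - 10\right)^{2} = \left(\frac{1}{2} \left(- \frac{1}{4}\right) \left(-1\right) - 10\right)^{2} = \left(\frac{1}{8} - 10\right)^{2} = \left(- \frac{79}{8}\right)^{2} = \frac{6241}{64}$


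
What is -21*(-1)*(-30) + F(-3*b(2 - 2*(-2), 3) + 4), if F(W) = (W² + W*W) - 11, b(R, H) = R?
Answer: -249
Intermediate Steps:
F(W) = -11 + 2*W² (F(W) = (W² + W²) - 11 = 2*W² - 11 = -11 + 2*W²)
-21*(-1)*(-30) + F(-3*b(2 - 2*(-2), 3) + 4) = -21*(-1)*(-30) + (-11 + 2*(-3*(2 - 2*(-2)) + 4)²) = 21*(-30) + (-11 + 2*(-3*(2 + 4) + 4)²) = -630 + (-11 + 2*(-3*6 + 4)²) = -630 + (-11 + 2*(-18 + 4)²) = -630 + (-11 + 2*(-14)²) = -630 + (-11 + 2*196) = -630 + (-11 + 392) = -630 + 381 = -249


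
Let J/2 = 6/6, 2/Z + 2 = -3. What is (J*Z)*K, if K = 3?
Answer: -12/5 ≈ -2.4000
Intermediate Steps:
Z = -⅖ (Z = 2/(-2 - 3) = 2/(-5) = 2*(-⅕) = -⅖ ≈ -0.40000)
J = 2 (J = 2*(6/6) = 2*(6*(⅙)) = 2*1 = 2)
(J*Z)*K = (2*(-⅖))*3 = -⅘*3 = -12/5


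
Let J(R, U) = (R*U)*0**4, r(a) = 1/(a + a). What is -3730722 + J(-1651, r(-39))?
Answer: -3730722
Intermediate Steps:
r(a) = 1/(2*a)
J(R, U) = 0 (J(R, U) = (R*U)*0 = 0)
-3730722 + J(-1651, r(-39)) = -3730722 + 0 = -3730722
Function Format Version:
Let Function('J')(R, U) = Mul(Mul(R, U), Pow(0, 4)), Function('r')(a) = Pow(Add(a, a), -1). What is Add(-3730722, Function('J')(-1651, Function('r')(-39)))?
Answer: -3730722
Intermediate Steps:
Function('r')(a) = Mul(Rational(1, 2), Pow(a, -1)) (Function('r')(a) = Pow(Mul(2, a), -1) = Mul(Rational(1, 2), Pow(a, -1)))
Function('J')(R, U) = 0 (Function('J')(R, U) = Mul(Mul(R, U), 0) = 0)
Add(-3730722, Function('J')(-1651, Function('r')(-39))) = Add(-3730722, 0) = -3730722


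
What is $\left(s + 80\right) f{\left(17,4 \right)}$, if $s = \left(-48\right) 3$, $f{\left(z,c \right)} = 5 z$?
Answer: $-5440$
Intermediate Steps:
$s = -144$
$\left(s + 80\right) f{\left(17,4 \right)} = \left(-144 + 80\right) 5 \cdot 17 = \left(-64\right) 85 = -5440$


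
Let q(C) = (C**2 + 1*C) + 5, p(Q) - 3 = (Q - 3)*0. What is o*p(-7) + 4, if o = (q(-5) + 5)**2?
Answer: 2704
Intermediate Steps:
p(Q) = 3 (p(Q) = 3 + (Q - 3)*0 = 3 + (-3 + Q)*0 = 3 + 0 = 3)
q(C) = 5 + C + C**2 (q(C) = (C**2 + C) + 5 = (C + C**2) + 5 = 5 + C + C**2)
o = 900 (o = ((5 - 5 + (-5)**2) + 5)**2 = ((5 - 5 + 25) + 5)**2 = (25 + 5)**2 = 30**2 = 900)
o*p(-7) + 4 = 900*3 + 4 = 2700 + 4 = 2704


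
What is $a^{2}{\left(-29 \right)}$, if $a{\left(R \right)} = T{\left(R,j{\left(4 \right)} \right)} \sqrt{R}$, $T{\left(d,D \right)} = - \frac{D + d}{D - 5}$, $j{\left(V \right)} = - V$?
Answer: $- \frac{3509}{9} \approx -389.89$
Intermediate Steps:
$T{\left(d,D \right)} = - \frac{D + d}{-5 + D}$
$a{\left(R \right)} = \sqrt{R} \left(- \frac{4}{9} + \frac{R}{9}\right)$ ($a{\left(R \right)} = \frac{- \left(-1\right) 4 - R}{-5 - 4} \sqrt{R} = \frac{\left(-1\right) \left(-4\right) - R}{-5 - 4} \sqrt{R} = \frac{4 - R}{-9} \sqrt{R} = - \frac{4 - R}{9} \sqrt{R} = \left(- \frac{4}{9} + \frac{R}{9}\right) \sqrt{R} = \sqrt{R} \left(- \frac{4}{9} + \frac{R}{9}\right)$)
$a^{2}{\left(-29 \right)} = \left(\frac{\sqrt{-29} \left(-4 - 29\right)}{9}\right)^{2} = \left(\frac{1}{9} i \sqrt{29} \left(-33\right)\right)^{2} = \left(- \frac{11 i \sqrt{29}}{3}\right)^{2} = - \frac{3509}{9}$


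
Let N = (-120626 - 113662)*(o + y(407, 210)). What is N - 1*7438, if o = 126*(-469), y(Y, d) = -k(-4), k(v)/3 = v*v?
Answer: 13856253458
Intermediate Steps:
k(v) = 3*v² (k(v) = 3*(v*v) = 3*v²)
y(Y, d) = -48 (y(Y, d) = -3*(-4)² = -3*16 = -1*48 = -48)
o = -59094
N = 13856260896 (N = (-120626 - 113662)*(-59094 - 48) = -234288*(-59142) = 13856260896)
N - 1*7438 = 13856260896 - 1*7438 = 13856260896 - 7438 = 13856253458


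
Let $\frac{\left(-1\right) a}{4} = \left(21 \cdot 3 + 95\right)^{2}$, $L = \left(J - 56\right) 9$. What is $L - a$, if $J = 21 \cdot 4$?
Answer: $100108$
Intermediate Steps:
$J = 84$
$L = 252$ ($L = \left(84 - 56\right) 9 = 28 \cdot 9 = 252$)
$a = -99856$ ($a = - 4 \left(21 \cdot 3 + 95\right)^{2} = - 4 \left(63 + 95\right)^{2} = - 4 \cdot 158^{2} = \left(-4\right) 24964 = -99856$)
$L - a = 252 - -99856 = 252 + 99856 = 100108$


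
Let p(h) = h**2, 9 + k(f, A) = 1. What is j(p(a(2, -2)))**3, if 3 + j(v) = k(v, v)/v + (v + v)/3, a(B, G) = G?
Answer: -343/27 ≈ -12.704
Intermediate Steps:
k(f, A) = -8 (k(f, A) = -9 + 1 = -8)
j(v) = -3 - 8/v + 2*v/3 (j(v) = -3 + (-8/v + (v + v)/3) = -3 + (-8/v + (2*v)*(1/3)) = -3 + (-8/v + 2*v/3) = -3 - 8/v + 2*v/3)
j(p(a(2, -2)))**3 = (-3 - 8/((-2)**2) + (2/3)*(-2)**2)**3 = (-3 - 8/4 + (2/3)*4)**3 = (-3 - 8*1/4 + 8/3)**3 = (-3 - 2 + 8/3)**3 = (-7/3)**3 = -343/27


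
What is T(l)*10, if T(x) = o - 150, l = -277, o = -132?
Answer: -2820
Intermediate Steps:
T(x) = -282 (T(x) = -132 - 150 = -282)
T(l)*10 = -282*10 = -2820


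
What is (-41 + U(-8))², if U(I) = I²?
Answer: 529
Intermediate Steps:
(-41 + U(-8))² = (-41 + (-8)²)² = (-41 + 64)² = 23² = 529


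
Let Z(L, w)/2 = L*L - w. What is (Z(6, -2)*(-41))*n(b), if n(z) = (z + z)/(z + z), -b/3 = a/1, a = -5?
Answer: -3116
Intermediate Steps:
Z(L, w) = -2*w + 2*L**2 (Z(L, w) = 2*(L*L - w) = 2*(L**2 - w) = -2*w + 2*L**2)
b = 15 (b = -(-15)/1 = -(-15) = -3*(-5) = 15)
n(z) = 1 (n(z) = (2*z)/((2*z)) = (2*z)*(1/(2*z)) = 1)
(Z(6, -2)*(-41))*n(b) = ((-2*(-2) + 2*6**2)*(-41))*1 = ((4 + 2*36)*(-41))*1 = ((4 + 72)*(-41))*1 = (76*(-41))*1 = -3116*1 = -3116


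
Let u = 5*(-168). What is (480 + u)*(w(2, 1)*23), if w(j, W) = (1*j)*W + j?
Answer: -33120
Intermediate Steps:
w(j, W) = j + W*j (w(j, W) = j*W + j = W*j + j = j + W*j)
u = -840
(480 + u)*(w(2, 1)*23) = (480 - 840)*((2*(1 + 1))*23) = -360*2*2*23 = -1440*23 = -360*92 = -33120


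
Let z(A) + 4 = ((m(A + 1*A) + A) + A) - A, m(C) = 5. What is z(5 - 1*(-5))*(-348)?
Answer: -3828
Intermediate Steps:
z(A) = 1 + A (z(A) = -4 + (((5 + A) + A) - A) = -4 + ((5 + 2*A) - A) = -4 + (5 + A) = 1 + A)
z(5 - 1*(-5))*(-348) = (1 + (5 - 1*(-5)))*(-348) = (1 + (5 + 5))*(-348) = (1 + 10)*(-348) = 11*(-348) = -3828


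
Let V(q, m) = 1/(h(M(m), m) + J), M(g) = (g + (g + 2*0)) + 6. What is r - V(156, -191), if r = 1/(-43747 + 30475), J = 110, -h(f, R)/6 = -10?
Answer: -6721/1128120 ≈ -0.0059577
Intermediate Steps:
M(g) = 6 + 2*g (M(g) = (g + (g + 0)) + 6 = (g + g) + 6 = 2*g + 6 = 6 + 2*g)
h(f, R) = 60 (h(f, R) = -6*(-10) = 60)
r = -1/13272 (r = 1/(-13272) = -1/13272 ≈ -7.5347e-5)
V(q, m) = 1/170 (V(q, m) = 1/(60 + 110) = 1/170)
r - V(156, -191) = -1/13272 - 1*1/170 = -1/13272 - 1/170 = -6721/1128120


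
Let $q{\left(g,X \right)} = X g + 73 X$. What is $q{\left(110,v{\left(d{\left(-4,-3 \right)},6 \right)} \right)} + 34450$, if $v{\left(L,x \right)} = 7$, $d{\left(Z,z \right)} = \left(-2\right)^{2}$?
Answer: $35731$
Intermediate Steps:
$d{\left(Z,z \right)} = 4$
$q{\left(g,X \right)} = 73 X + X g$
$q{\left(110,v{\left(d{\left(-4,-3 \right)},6 \right)} \right)} + 34450 = 7 \left(73 + 110\right) + 34450 = 7 \cdot 183 + 34450 = 1281 + 34450 = 35731$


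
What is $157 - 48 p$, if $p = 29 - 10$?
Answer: $-755$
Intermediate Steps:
$p = 19$ ($p = 29 - 10 = 19$)
$157 - 48 p = 157 - 912 = -755$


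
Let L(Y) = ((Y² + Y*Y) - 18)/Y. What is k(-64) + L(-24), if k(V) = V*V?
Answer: 16195/4 ≈ 4048.8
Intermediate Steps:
k(V) = V²
L(Y) = (-18 + 2*Y²)/Y (L(Y) = ((Y² + Y²) - 18)/Y = (2*Y² - 18)/Y = (-18 + 2*Y²)/Y)
k(-64) + L(-24) = (-64)² + (-18/(-24) + 2*(-24)) = 4096 + (-18*(-1/24) - 48) = 4096 + (¾ - 48) = 4096 - 189/4 = 16195/4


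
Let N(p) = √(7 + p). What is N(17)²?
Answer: 24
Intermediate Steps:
N(17)² = (√(7 + 17))² = (√24)² = (2*√6)² = 24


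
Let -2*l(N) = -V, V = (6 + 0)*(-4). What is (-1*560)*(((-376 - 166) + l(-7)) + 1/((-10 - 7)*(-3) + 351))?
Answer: 62357960/201 ≈ 3.1024e+5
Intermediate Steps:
V = -24 (V = 6*(-4) = -24)
l(N) = -12 (l(N) = -(-1)*(-24)/2 = -1/2*24 = -12)
(-1*560)*(((-376 - 166) + l(-7)) + 1/((-10 - 7)*(-3) + 351)) = (-1*560)*(((-376 - 166) - 12) + 1/((-10 - 7)*(-3) + 351)) = -560*((-542 - 12) + 1/(-17*(-3) + 351)) = -560*(-554 + 1/(51 + 351)) = -560*(-554 + 1/402) = -560*(-222707/402) = 62357960/201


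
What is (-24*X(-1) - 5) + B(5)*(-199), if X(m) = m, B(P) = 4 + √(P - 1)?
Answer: -1175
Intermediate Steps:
B(P) = 4 + √(-1 + P)
(-24*X(-1) - 5) + B(5)*(-199) = (-24*(-1) - 5) + (4 + √(-1 + 5))*(-199) = (24 - 5) + (4 + √4)*(-199) = 19 + (4 + 2)*(-199) = 19 + 6*(-199) = 19 - 1194 = -1175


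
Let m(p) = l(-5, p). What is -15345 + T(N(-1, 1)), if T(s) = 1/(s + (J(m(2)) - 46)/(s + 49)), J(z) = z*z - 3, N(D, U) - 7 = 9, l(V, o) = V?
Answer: -15590455/1016 ≈ -15345.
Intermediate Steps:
N(D, U) = 16 (N(D, U) = 7 + 9 = 16)
m(p) = -5
J(z) = -3 + z**2 (J(z) = z**2 - 3 = -3 + z**2)
T(s) = 1/(s - 24/(49 + s)) (T(s) = 1/(s + ((-3 + (-5)**2) - 46)/(s + 49)) = 1/(s + ((-3 + 25) - 46)/(49 + s)) = 1/(s + (22 - 46)/(49 + s)) = 1/(s - 24/(49 + s)))
-15345 + T(N(-1, 1)) = -15345 + (49 + 16)/(-24 + 16**2 + 49*16) = -15345 + 65/(-24 + 256 + 784) = -15345 + 65/1016 = -15590455/1016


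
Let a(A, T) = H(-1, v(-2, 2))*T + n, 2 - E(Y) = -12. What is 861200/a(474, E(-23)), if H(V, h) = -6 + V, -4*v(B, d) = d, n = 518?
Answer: 43060/21 ≈ 2050.5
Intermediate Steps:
v(B, d) = -d/4
E(Y) = 14 (E(Y) = 2 - 1*(-12) = 2 + 12 = 14)
a(A, T) = 518 - 7*T (a(A, T) = (-6 - 1)*T + 518 = -7*T + 518 = 518 - 7*T)
861200/a(474, E(-23)) = 861200/(518 - 7*14) = 861200/(518 - 98) = 861200/420 = 861200*(1/420) = 43060/21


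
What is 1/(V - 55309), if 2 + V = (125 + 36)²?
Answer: -1/29390 ≈ -3.4025e-5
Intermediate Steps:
V = 25919 (V = -2 + (125 + 36)² = -2 + 161² = -2 + 25921 = 25919)
1/(V - 55309) = 1/(25919 - 55309) = 1/(-29390) = -1/29390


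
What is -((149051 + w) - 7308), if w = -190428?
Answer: 48685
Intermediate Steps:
-((149051 + w) - 7308) = -((149051 - 190428) - 7308) = -(-41377 - 7308) = -1*(-48685) = 48685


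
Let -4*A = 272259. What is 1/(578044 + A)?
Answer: 4/2039917 ≈ 1.9609e-6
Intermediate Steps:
A = -272259/4 (A = -¼*272259 = -272259/4 ≈ -68065.)
1/(578044 + A) = 1/(578044 - 272259/4) = 1/(2039917/4) = 4/2039917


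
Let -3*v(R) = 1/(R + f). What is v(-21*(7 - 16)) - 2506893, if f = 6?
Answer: -1466532406/585 ≈ -2.5069e+6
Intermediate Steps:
v(R) = -1/(3*(6 + R)) (v(R) = -1/(3*(R + 6)) = -1/(3*(6 + R)))
v(-21*(7 - 16)) - 2506893 = -1/(18 + 3*(-21*(7 - 16))) - 2506893 = -1/(18 + 3*(-21*(-9))) - 2506893 = -1/(18 + 3*189) - 2506893 = -1/(18 + 567) - 2506893 = -1/585 - 2506893 = -1466532406/585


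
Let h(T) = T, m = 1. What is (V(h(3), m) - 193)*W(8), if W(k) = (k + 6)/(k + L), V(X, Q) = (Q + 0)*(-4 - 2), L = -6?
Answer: -1393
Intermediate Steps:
V(X, Q) = -6*Q (V(X, Q) = Q*(-6) = -6*Q)
W(k) = (6 + k)/(-6 + k) (W(k) = (k + 6)/(k - 6) = (6 + k)/(-6 + k))
(V(h(3), m) - 193)*W(8) = (-6*1 - 193)*((6 + 8)/(-6 + 8)) = (-6 - 193)*(14/2) = -199*14/2 = -199*7 = -1393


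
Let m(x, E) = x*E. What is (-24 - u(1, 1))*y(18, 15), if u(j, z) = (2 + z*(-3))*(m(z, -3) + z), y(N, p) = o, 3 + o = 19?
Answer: -416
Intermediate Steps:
o = 16 (o = -3 + 19 = 16)
y(N, p) = 16
m(x, E) = E*x
u(j, z) = -2*z*(2 - 3*z) (u(j, z) = (2 + z*(-3))*(-3*z + z) = (2 - 3*z)*(-2*z) = -2*z*(2 - 3*z))
(-24 - u(1, 1))*y(18, 15) = (-24 - 2*(-2 + 3*1))*16 = (-24 - 2*(-2 + 3))*16 = (-24 - 2)*16 = -26*16 = -416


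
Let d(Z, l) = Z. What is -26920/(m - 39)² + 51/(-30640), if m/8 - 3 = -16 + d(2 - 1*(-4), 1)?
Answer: -33011563/11061040 ≈ -2.9845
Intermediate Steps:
m = -56 (m = 24 + 8*(-16 + (2 - 1*(-4))) = 24 + 8*(-16 + (2 + 4)) = 24 + 8*(-16 + 6) = 24 + 8*(-10) = 24 - 80 = -56)
-26920/(m - 39)² + 51/(-30640) = -26920/(-56 - 39)² + 51/(-30640) = -26920/((-95)²) + 51*(-1/30640) = -26920/9025 - 51/30640 = -26920*1/9025 - 51/30640 = -5384/1805 - 51/30640 = -33011563/11061040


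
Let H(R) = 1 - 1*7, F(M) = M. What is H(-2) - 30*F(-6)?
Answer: 174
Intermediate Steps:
H(R) = -6 (H(R) = 1 - 7 = -6)
H(-2) - 30*F(-6) = -6 - 30*(-6) = -6 + 180 = 174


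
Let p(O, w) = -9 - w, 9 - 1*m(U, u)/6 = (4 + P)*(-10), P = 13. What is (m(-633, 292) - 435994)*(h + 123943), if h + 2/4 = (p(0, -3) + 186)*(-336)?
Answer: -27601110500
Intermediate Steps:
m(U, u) = 1074 (m(U, u) = 54 - 6*(4 + 13)*(-10) = 54 - 102*(-10) = 54 - 6*(-170) = 54 + 1020 = 1074)
h = -120961/2 (h = -1/2 + ((-9 - 1*(-3)) + 186)*(-336) = -1/2 + ((-9 + 3) + 186)*(-336) = -1/2 + (-6 + 186)*(-336) = -1/2 + 180*(-336) = -1/2 - 60480 = -120961/2 ≈ -60481.)
(m(-633, 292) - 435994)*(h + 123943) = (1074 - 435994)*(-120961/2 + 123943) = -434920*126925/2 = -27601110500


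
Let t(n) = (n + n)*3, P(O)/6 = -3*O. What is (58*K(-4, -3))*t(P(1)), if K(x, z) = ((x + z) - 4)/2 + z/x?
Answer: 29754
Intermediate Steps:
P(O) = -18*O (P(O) = 6*(-3*O) = -18*O)
t(n) = 6*n (t(n) = (2*n)*3 = 6*n)
K(x, z) = -2 + x/2 + z/2 + z/x (K(x, z) = (-4 + x + z)*(½) + z/x = (-2 + x/2 + z/2) + z/x = -2 + x/2 + z/2 + z/x)
(58*K(-4, -3))*t(P(1)) = (58*((-3 + (½)*(-4)*(-4 - 4 - 3))/(-4)))*(6*(-18*1)) = (58*(-(-3 + (½)*(-4)*(-11))/4))*(6*(-18)) = (58*(-(-3 + 22)/4))*(-108) = (58*(-¼*19))*(-108) = (58*(-19/4))*(-108) = -551/2*(-108) = 29754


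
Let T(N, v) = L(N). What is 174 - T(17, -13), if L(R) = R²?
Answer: -115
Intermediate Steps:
T(N, v) = N²
174 - T(17, -13) = 174 - 1*17² = 174 - 1*289 = 174 - 289 = -115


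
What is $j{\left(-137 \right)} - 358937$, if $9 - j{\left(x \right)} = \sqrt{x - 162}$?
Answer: $-358928 - i \sqrt{299} \approx -3.5893 \cdot 10^{5} - 17.292 i$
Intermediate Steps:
$j{\left(x \right)} = 9 - \sqrt{-162 + x}$ ($j{\left(x \right)} = 9 - \sqrt{x - 162} = 9 - \sqrt{-162 + x}$)
$j{\left(-137 \right)} - 358937 = \left(9 - \sqrt{-162 - 137}\right) - 358937 = \left(9 - \sqrt{-299}\right) - 358937 = \left(9 - i \sqrt{299}\right) - 358937 = -358928 - i \sqrt{299}$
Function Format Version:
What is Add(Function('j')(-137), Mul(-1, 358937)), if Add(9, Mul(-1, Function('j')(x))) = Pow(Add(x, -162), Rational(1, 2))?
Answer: Add(-358928, Mul(-1, I, Pow(299, Rational(1, 2)))) ≈ Add(-3.5893e+5, Mul(-17.292, I))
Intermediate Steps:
Function('j')(x) = Add(9, Mul(-1, Pow(Add(-162, x), Rational(1, 2)))) (Function('j')(x) = Add(9, Mul(-1, Pow(Add(x, -162), Rational(1, 2)))) = Add(9, Mul(-1, Pow(Add(-162, x), Rational(1, 2)))))
Add(Function('j')(-137), Mul(-1, 358937)) = Add(Add(9, Mul(-1, Pow(Add(-162, -137), Rational(1, 2)))), Mul(-1, 358937)) = Add(Add(9, Mul(-1, Pow(-299, Rational(1, 2)))), -358937) = Add(Add(9, Mul(-1, Mul(I, Pow(299, Rational(1, 2))))), -358937) = Add(Add(9, Mul(-1, I, Pow(299, Rational(1, 2)))), -358937) = Add(-358928, Mul(-1, I, Pow(299, Rational(1, 2))))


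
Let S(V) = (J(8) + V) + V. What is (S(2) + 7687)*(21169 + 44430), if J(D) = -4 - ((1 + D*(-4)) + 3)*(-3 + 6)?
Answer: 509769829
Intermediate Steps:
J(D) = -16 + 12*D (J(D) = -4 - ((1 - 4*D) + 3)*3 = -4 - (4 - 4*D)*3 = -4 - (12 - 12*D) = -4 + (-12 + 12*D) = -16 + 12*D)
S(V) = 80 + 2*V (S(V) = ((-16 + 12*8) + V) + V = ((-16 + 96) + V) + V = (80 + V) + V = 80 + 2*V)
(S(2) + 7687)*(21169 + 44430) = ((80 + 2*2) + 7687)*(21169 + 44430) = ((80 + 4) + 7687)*65599 = (84 + 7687)*65599 = 7771*65599 = 509769829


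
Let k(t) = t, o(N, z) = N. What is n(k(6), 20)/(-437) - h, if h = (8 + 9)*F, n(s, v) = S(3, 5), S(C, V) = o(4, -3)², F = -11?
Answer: 81703/437 ≈ 186.96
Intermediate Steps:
S(C, V) = 16 (S(C, V) = 4² = 16)
n(s, v) = 16
h = -187 (h = (8 + 9)*(-11) = 17*(-11) = -187)
n(k(6), 20)/(-437) - h = 16/(-437) - 1*(-187) = 16*(-1/437) + 187 = -16/437 + 187 = 81703/437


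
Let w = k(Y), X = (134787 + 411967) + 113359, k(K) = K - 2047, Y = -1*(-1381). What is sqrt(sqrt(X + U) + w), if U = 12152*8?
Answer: sqrt(-666 + sqrt(757329)) ≈ 14.291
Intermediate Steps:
Y = 1381
k(K) = -2047 + K
X = 660113 (X = 546754 + 113359 = 660113)
U = 97216
w = -666 (w = -2047 + 1381 = -666)
sqrt(sqrt(X + U) + w) = sqrt(sqrt(660113 + 97216) - 666) = sqrt(sqrt(757329) - 666) = sqrt(-666 + sqrt(757329))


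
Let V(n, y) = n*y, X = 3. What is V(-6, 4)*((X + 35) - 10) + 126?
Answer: -546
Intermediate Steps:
V(-6, 4)*((X + 35) - 10) + 126 = (-6*4)*((3 + 35) - 10) + 126 = -24*(38 - 10) + 126 = -24*28 + 126 = -672 + 126 = -546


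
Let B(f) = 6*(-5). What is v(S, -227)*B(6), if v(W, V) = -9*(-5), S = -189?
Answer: -1350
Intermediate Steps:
v(W, V) = 45
B(f) = -30
v(S, -227)*B(6) = 45*(-30) = -1350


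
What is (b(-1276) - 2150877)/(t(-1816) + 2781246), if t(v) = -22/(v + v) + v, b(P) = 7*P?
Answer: -3922213144/5047444891 ≈ -0.77707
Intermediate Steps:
t(v) = v - 11/v (t(v) = -22/(2*v) + v = (1/(2*v))*(-22) + v = -11/v + v = v - 11/v)
(b(-1276) - 2150877)/(t(-1816) + 2781246) = (7*(-1276) - 2150877)/((-1816 - 11/(-1816)) + 2781246) = (-8932 - 2150877)/((-1816 - 11*(-1/1816)) + 2781246) = -2159809/((-1816 + 11/1816) + 2781246) = -2159809/(-3297845/1816 + 2781246) = -2159809/5047444891/1816 = -2159809*1816/5047444891 = -3922213144/5047444891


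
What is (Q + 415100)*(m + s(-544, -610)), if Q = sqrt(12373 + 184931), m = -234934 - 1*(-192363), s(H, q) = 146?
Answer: -17610617500 - 84850*sqrt(49326) ≈ -1.7629e+10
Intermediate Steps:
m = -42571 (m = -234934 + 192363 = -42571)
Q = 2*sqrt(49326) (Q = sqrt(197304) = 2*sqrt(49326) ≈ 444.19)
(Q + 415100)*(m + s(-544, -610)) = (2*sqrt(49326) + 415100)*(-42571 + 146) = (415100 + 2*sqrt(49326))*(-42425) = -17610617500 - 84850*sqrt(49326)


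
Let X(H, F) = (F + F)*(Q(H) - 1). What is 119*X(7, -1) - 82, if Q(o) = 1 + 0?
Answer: -82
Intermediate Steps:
Q(o) = 1
X(H, F) = 0 (X(H, F) = (F + F)*(1 - 1) = (2*F)*0 = 0)
119*X(7, -1) - 82 = 119*0 - 82 = 0 - 82 = -82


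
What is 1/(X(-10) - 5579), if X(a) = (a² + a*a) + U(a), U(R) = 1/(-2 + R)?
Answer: -12/64549 ≈ -0.00018591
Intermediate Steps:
X(a) = 1/(-2 + a) + 2*a² (X(a) = (a² + a*a) + 1/(-2 + a) = (a² + a²) + 1/(-2 + a) = 2*a² + 1/(-2 + a) = 1/(-2 + a) + 2*a²)
1/(X(-10) - 5579) = 1/((1 + 2*(-10)²*(-2 - 10))/(-2 - 10) - 5579) = 1/((1 + 2*100*(-12))/(-12) - 5579) = 1/(-(1 - 2400)/12 - 5579) = 1/(-1/12*(-2399) - 5579) = 1/(2399/12 - 5579) = 1/(-64549/12) = -12/64549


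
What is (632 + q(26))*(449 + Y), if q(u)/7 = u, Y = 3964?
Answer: 3592182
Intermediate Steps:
q(u) = 7*u
(632 + q(26))*(449 + Y) = (632 + 7*26)*(449 + 3964) = (632 + 182)*4413 = 814*4413 = 3592182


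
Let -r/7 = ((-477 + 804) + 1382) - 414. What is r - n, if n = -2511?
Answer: -6554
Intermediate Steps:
r = -9065 (r = -7*(((-477 + 804) + 1382) - 414) = -7*((327 + 1382) - 414) = -7*(1709 - 414) = -7*1295 = -9065)
r - n = -9065 - 1*(-2511) = -9065 + 2511 = -6554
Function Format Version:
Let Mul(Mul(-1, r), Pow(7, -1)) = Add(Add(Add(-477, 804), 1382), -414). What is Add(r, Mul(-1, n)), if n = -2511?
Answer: -6554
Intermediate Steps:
r = -9065 (r = Mul(-7, Add(Add(Add(-477, 804), 1382), -414)) = Mul(-7, Add(Add(327, 1382), -414)) = Mul(-7, Add(1709, -414)) = Mul(-7, 1295) = -9065)
Add(r, Mul(-1, n)) = Add(-9065, Mul(-1, -2511)) = Add(-9065, 2511) = -6554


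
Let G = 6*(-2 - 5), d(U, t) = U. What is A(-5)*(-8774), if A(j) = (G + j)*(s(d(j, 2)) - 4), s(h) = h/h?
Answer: -1237134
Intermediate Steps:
G = -42 (G = 6*(-7) = -42)
s(h) = 1
A(j) = 126 - 3*j (A(j) = (-42 + j)*(1 - 4) = (-42 + j)*(-3) = 126 - 3*j)
A(-5)*(-8774) = (126 - 3*(-5))*(-8774) = (126 + 15)*(-8774) = 141*(-8774) = -1237134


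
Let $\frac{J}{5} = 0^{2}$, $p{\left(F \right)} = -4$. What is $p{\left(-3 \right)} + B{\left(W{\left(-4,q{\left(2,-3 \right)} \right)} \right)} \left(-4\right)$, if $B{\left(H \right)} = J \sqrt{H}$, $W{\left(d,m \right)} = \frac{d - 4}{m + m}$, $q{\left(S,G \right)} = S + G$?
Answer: $-4$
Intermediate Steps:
$q{\left(S,G \right)} = G + S$
$W{\left(d,m \right)} = \frac{-4 + d}{2 m}$
$J = 0$ ($J = 5 \cdot 0^{2} = 5 \cdot 0 = 0$)
$B{\left(H \right)} = 0$ ($B{\left(H \right)} = 0 \sqrt{H} = 0$)
$p{\left(-3 \right)} + B{\left(W{\left(-4,q{\left(2,-3 \right)} \right)} \right)} \left(-4\right) = -4 + 0 \left(-4\right) = -4 + 0 = -4$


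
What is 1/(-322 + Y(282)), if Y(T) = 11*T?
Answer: 1/2780 ≈ 0.00035971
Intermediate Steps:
1/(-322 + Y(282)) = 1/(-322 + 11*282) = 1/(-322 + 3102) = 1/2780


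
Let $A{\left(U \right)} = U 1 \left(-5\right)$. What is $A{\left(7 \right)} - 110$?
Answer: $-145$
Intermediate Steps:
$A{\left(U \right)} = - 5 U$ ($A{\left(U \right)} = U \left(-5\right) = - 5 U$)
$A{\left(7 \right)} - 110 = \left(-5\right) 7 - 110 = -35 - 110 = -145$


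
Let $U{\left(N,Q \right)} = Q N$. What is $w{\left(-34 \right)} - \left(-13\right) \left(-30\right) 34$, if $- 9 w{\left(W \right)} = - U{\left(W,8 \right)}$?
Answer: $- \frac{119612}{9} \approx -13290.0$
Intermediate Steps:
$U{\left(N,Q \right)} = N Q$
$w{\left(W \right)} = \frac{8 W}{9}$ ($w{\left(W \right)} = - \frac{\left(-1\right) W 8}{9} = - \frac{\left(-1\right) 8 W}{9} = - \frac{\left(-8\right) W}{9} = \frac{8 W}{9}$)
$w{\left(-34 \right)} - \left(-13\right) \left(-30\right) 34 = \frac{8}{9} \left(-34\right) - \left(-13\right) \left(-30\right) 34 = - \frac{272}{9} - 390 \cdot 34 = - \frac{272}{9} - 13260 = - \frac{119612}{9}$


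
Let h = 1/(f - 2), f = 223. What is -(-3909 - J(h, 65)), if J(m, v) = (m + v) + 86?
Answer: 897261/221 ≈ 4060.0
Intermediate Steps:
h = 1/221 (h = 1/(223 - 2) = 1/221 ≈ 0.0045249)
J(m, v) = 86 + m + v
-(-3909 - J(h, 65)) = -(-3909 - (86 + 1/221 + 65)) = -(-3909 - 1*33372/221) = -(-3909 - 33372/221) = -1*(-897261/221) = 897261/221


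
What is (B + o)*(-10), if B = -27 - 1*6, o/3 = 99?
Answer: -2640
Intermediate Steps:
o = 297 (o = 3*99 = 297)
B = -33 (B = -27 - 6 = -33)
(B + o)*(-10) = (-33 + 297)*(-10) = 264*(-10) = -2640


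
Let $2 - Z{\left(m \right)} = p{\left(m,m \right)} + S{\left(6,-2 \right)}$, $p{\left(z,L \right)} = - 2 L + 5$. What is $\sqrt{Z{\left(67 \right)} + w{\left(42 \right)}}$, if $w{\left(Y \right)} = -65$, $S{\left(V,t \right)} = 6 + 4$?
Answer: $2 \sqrt{14} \approx 7.4833$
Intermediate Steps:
$S{\left(V,t \right)} = 10$
$p{\left(z,L \right)} = 5 - 2 L$
$Z{\left(m \right)} = -13 + 2 m$ ($Z{\left(m \right)} = 2 - \left(\left(5 - 2 m\right) + 10\right) = 2 - \left(15 - 2 m\right) = 2 + \left(-15 + 2 m\right) = -13 + 2 m$)
$\sqrt{Z{\left(67 \right)} + w{\left(42 \right)}} = \sqrt{\left(-13 + 2 \cdot 67\right) - 65} = \sqrt{\left(-13 + 134\right) - 65} = \sqrt{121 - 65} = \sqrt{56} = 2 \sqrt{14}$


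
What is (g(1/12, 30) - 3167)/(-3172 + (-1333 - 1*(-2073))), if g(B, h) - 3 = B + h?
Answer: 37607/29184 ≈ 1.2886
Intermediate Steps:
g(B, h) = 3 + B + h (g(B, h) = 3 + (B + h) = 3 + B + h)
(g(1/12, 30) - 3167)/(-3172 + (-1333 - 1*(-2073))) = ((3 + 1/12 + 30) - 3167)/(-3172 + (-1333 - 1*(-2073))) = ((3 + 1/12 + 30) - 3167)/(-3172 + (-1333 + 2073)) = (397/12 - 3167)/(-3172 + 740) = -37607/12/(-2432) = -37607/12*(-1/2432) = 37607/29184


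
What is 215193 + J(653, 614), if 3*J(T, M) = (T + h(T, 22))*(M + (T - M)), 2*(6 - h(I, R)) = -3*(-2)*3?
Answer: 1070029/3 ≈ 3.5668e+5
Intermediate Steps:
h(I, R) = -3 (h(I, R) = 6 - (-3*(-2))*3/2 = 6 - 3*3 = 6 - 1/2*18 = 6 - 9 = -3)
J(T, M) = T*(-3 + T)/3 (J(T, M) = ((T - 3)*(M + (T - M)))/3 = ((-3 + T)*T)/3 = (T*(-3 + T))/3 = T*(-3 + T)/3)
215193 + J(653, 614) = 215193 + (1/3)*653*(-3 + 653) = 215193 + (1/3)*653*650 = 215193 + 424450/3 = 1070029/3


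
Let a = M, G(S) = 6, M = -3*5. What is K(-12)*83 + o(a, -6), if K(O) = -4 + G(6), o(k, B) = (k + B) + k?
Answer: 130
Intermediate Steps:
M = -15
a = -15
o(k, B) = B + 2*k (o(k, B) = (B + k) + k = B + 2*k)
K(O) = 2 (K(O) = -4 + 6 = 2)
K(-12)*83 + o(a, -6) = 2*83 + (-6 + 2*(-15)) = 166 + (-6 - 30) = 166 - 36 = 130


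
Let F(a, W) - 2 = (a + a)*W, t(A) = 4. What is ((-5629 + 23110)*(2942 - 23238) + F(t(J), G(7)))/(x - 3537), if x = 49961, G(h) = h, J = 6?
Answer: -177397159/23212 ≈ -7642.5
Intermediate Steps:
F(a, W) = 2 + 2*W*a (F(a, W) = 2 + (a + a)*W = 2 + (2*a)*W = 2 + 2*W*a)
((-5629 + 23110)*(2942 - 23238) + F(t(J), G(7)))/(x - 3537) = ((-5629 + 23110)*(2942 - 23238) + (2 + 2*7*4))/(49961 - 3537) = (17481*(-20296) + (2 + 56))/46424 = (-354794376 + 58)*(1/46424) = -354794318*1/46424 = -177397159/23212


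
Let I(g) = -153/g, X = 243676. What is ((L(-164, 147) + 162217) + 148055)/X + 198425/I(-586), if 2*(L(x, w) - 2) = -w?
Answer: 56667947792953/74564856 ≈ 7.5998e+5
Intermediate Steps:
L(x, w) = 2 - w/2 (L(x, w) = 2 + (-w)/2 = 2 - w/2)
((L(-164, 147) + 162217) + 148055)/X + 198425/I(-586) = (((2 - ½*147) + 162217) + 148055)/243676 + 198425/((-153/(-586))) = (((2 - 147/2) + 162217) + 148055)*(1/243676) + 198425/((-153*(-1/586))) = ((-143/2 + 162217) + 148055)*(1/243676) + 198425/(153/586) = (324291/2 + 148055)*(1/243676) + 198425*(586/153) = (620401/2)*(1/243676) + 116277050/153 = 620401/487352 + 116277050/153 = 56667947792953/74564856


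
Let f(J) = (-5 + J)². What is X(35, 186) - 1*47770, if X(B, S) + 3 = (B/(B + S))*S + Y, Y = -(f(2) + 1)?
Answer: -10553533/221 ≈ -47754.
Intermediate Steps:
Y = -10 (Y = -((-5 + 2)² + 1) = -((-3)² + 1) = -(9 + 1) = -1*10 = -10)
X(B, S) = -13 + B*S/(B + S) (X(B, S) = -3 + ((B/(B + S))*S - 10) = -3 + (B*S/(B + S) - 10) = -3 + (-10 + B*S/(B + S)) = -13 + B*S/(B + S))
X(35, 186) - 1*47770 = (-13*35 - 13*186 + 35*186)/(35 + 186) - 1*47770 = (-455 - 2418 + 6510)/221 - 47770 = (1/221)*3637 - 47770 = 3637/221 - 47770 = -10553533/221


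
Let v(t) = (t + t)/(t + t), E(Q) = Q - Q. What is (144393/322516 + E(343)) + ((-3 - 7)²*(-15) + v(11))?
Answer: -483307091/322516 ≈ -1498.6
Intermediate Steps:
E(Q) = 0
v(t) = 1 (v(t) = (2*t)/((2*t)) = (2*t)*(1/(2*t)) = 1)
(144393/322516 + E(343)) + ((-3 - 7)²*(-15) + v(11)) = (144393/322516 + 0) + ((-3 - 7)²*(-15) + 1) = (144393*(1/322516) + 0) + ((-10)²*(-15) + 1) = (144393/322516 + 0) + (100*(-15) + 1) = 144393/322516 + (-1500 + 1) = 144393/322516 - 1499 = -483307091/322516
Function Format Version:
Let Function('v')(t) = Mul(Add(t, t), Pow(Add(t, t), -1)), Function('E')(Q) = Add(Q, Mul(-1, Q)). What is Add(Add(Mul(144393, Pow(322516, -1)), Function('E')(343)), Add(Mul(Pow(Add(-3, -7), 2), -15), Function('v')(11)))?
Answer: Rational(-483307091, 322516) ≈ -1498.6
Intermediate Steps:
Function('E')(Q) = 0
Function('v')(t) = 1 (Function('v')(t) = Mul(Mul(2, t), Pow(Mul(2, t), -1)) = Mul(Mul(2, t), Mul(Rational(1, 2), Pow(t, -1))) = 1)
Add(Add(Mul(144393, Pow(322516, -1)), Function('E')(343)), Add(Mul(Pow(Add(-3, -7), 2), -15), Function('v')(11))) = Add(Add(Mul(144393, Pow(322516, -1)), 0), Add(Mul(Pow(Add(-3, -7), 2), -15), 1)) = Add(Add(Mul(144393, Rational(1, 322516)), 0), Add(Mul(Pow(-10, 2), -15), 1)) = Add(Add(Rational(144393, 322516), 0), Add(Mul(100, -15), 1)) = Add(Rational(144393, 322516), Add(-1500, 1)) = Add(Rational(144393, 322516), -1499) = Rational(-483307091, 322516)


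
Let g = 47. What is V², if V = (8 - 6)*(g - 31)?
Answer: 1024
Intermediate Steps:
V = 32 (V = (8 - 6)*(47 - 31) = 2*16 = 32)
V² = 32² = 1024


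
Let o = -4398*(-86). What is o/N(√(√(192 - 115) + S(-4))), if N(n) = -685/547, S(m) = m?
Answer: -206890716/685 ≈ -3.0203e+5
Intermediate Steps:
o = 378228
N(n) = -685/547 (N(n) = -685*1/547 = -685/547)
o/N(√(√(192 - 115) + S(-4))) = 378228/(-685/547) = 378228*(-547/685) = -206890716/685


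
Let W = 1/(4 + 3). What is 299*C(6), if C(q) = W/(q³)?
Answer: 299/1512 ≈ 0.19775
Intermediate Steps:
W = ⅐ (W = 1/7 = ⅐ ≈ 0.14286)
C(q) = 1/(7*q³) (C(q) = 1/(7*(q³)) = 1/(7*q³))
299*C(6) = 299*((⅐)/6³) = 299*((⅐)*(1/216)) = 299*(1/1512) = 299/1512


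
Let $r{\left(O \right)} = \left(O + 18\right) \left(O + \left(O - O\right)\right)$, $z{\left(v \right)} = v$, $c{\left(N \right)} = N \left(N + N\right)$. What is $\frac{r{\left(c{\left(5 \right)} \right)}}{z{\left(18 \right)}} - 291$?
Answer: $- \frac{919}{9} \approx -102.11$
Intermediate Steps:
$c{\left(N \right)} = 2 N^{2}$ ($c{\left(N \right)} = N 2 N = 2 N^{2}$)
$r{\left(O \right)} = O \left(18 + O\right)$ ($r{\left(O \right)} = \left(18 + O\right) \left(O + 0\right) = \left(18 + O\right) O = O \left(18 + O\right)$)
$\frac{r{\left(c{\left(5 \right)} \right)}}{z{\left(18 \right)}} - 291 = \frac{2 \cdot 5^{2} \left(18 + 2 \cdot 5^{2}\right)}{18} - 291 = 2 \cdot 25 \left(18 + 2 \cdot 25\right) \frac{1}{18} - 291 = 50 \left(18 + 50\right) \frac{1}{18} - 291 = 50 \cdot 68 \cdot \frac{1}{18} - 291 = 3400 \cdot \frac{1}{18} - 291 = \frac{1700}{9} - 291 = - \frac{919}{9}$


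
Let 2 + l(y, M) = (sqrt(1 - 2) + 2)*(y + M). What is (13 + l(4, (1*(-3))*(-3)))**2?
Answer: 1200 + 962*I ≈ 1200.0 + 962.0*I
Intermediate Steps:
l(y, M) = -2 + (2 + I)*(M + y) (l(y, M) = -2 + (sqrt(1 - 2) + 2)*(y + M) = -2 + (sqrt(-1) + 2)*(M + y) = -2 + (I + 2)*(M + y) = -2 + (2 + I)*(M + y))
(13 + l(4, (1*(-3))*(-3)))**2 = (13 + (-2 + ((1*(-3))*(-3))*(2 + I) + 4*(2 + I)))**2 = (13 + (-2 + (-3*(-3))*(2 + I) + (8 + 4*I)))**2 = (13 + (-2 + 9*(2 + I) + (8 + 4*I)))**2 = (13 + (-2 + (18 + 9*I) + (8 + 4*I)))**2 = (13 + (24 + 13*I))**2 = (37 + 13*I)**2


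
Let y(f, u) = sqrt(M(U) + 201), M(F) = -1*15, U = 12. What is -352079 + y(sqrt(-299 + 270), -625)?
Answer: -352079 + sqrt(186) ≈ -3.5207e+5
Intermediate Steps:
M(F) = -15
y(f, u) = sqrt(186) (y(f, u) = sqrt(-15 + 201) = sqrt(186))
-352079 + y(sqrt(-299 + 270), -625) = -352079 + sqrt(186)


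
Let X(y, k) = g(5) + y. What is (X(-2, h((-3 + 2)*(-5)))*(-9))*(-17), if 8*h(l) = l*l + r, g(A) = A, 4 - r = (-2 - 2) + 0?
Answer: 459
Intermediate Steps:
r = 8 (r = 4 - ((-2 - 2) + 0) = 4 - (-4 + 0) = 4 - 1*(-4) = 4 + 4 = 8)
h(l) = 1 + l²/8 (h(l) = (l*l + 8)/8 = (l² + 8)/8 = (8 + l²)/8 = 1 + l²/8)
X(y, k) = 5 + y
(X(-2, h((-3 + 2)*(-5)))*(-9))*(-17) = ((5 - 2)*(-9))*(-17) = (3*(-9))*(-17) = -27*(-17) = 459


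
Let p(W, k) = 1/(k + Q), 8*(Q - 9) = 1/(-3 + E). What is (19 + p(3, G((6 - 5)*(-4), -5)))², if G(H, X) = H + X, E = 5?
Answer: 1225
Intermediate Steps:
Q = 145/16 (Q = 9 + 1/(8*(-3 + 5)) = 9 + (⅛)/2 = 9 + (⅛)*(½) = 9 + 1/16 = 145/16 ≈ 9.0625)
p(W, k) = 1/(145/16 + k) (p(W, k) = 1/(k + 145/16) = 1/(145/16 + k))
(19 + p(3, G((6 - 5)*(-4), -5)))² = (19 + 16/(145 + 16*((6 - 5)*(-4) - 5)))² = (19 + 16/(145 + 16*(1*(-4) - 5)))² = (19 + 16/(145 + 16*(-4 - 5)))² = (19 + 16/(145 + 16*(-9)))² = (19 + 16/(145 - 144))² = (19 + 16/1)² = (19 + 16*1)² = (19 + 16)² = 35² = 1225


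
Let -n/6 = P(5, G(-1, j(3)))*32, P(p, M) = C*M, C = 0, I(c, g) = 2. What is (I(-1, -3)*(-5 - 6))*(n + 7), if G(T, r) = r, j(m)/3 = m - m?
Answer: -154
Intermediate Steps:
j(m) = 0 (j(m) = 3*(m - m) = 3*0 = 0)
P(p, M) = 0 (P(p, M) = 0*M = 0)
n = 0 (n = -0*32 = -6*0 = 0)
(I(-1, -3)*(-5 - 6))*(n + 7) = (2*(-5 - 6))*(0 + 7) = (2*(-11))*7 = -22*7 = -154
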